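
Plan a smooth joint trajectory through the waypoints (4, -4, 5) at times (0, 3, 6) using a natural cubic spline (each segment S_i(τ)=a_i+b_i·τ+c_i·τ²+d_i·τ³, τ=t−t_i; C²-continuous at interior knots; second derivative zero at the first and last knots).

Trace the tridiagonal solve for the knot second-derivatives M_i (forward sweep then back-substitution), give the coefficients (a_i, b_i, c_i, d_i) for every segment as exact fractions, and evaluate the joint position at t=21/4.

Δ: Δ0=-8/3, Δ1=3
row 1: diag=12, rhs=34; c'=1/4, d'=17/6
back: M1=17/6
M: M0=0, M1=17/6, M2=0
seg 0: a=4, c=M0/2=0, d=(M1−M0)/(6·3)=17/108, b=Δ0−h0·(2M0+M1)/6=-49/12
seg 1: a=-4, c=M1/2=17/12, d=(M2−M1)/(6·3)=-17/108, b=Δ1−h1·(2M1+M2)/6=1/6
t_q=21/4 → seg 1, τ=9/4; S=-4+1/6·τ+17/12·τ²+-17/108·τ³=449/256

  seg 0: a=4 b=-49/12 c=0 d=17/108
  seg 1: a=-4 b=1/6 c=17/12 d=-17/108
S(21/4) = 449/256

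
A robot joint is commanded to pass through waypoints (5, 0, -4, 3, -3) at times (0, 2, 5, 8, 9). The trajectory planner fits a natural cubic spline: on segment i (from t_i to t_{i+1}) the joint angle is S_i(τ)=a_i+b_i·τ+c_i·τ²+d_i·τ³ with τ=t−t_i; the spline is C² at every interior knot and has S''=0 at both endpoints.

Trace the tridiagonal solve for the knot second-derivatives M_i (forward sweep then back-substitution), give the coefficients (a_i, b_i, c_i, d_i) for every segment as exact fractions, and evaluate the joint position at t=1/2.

Δ: Δ0=-5/2, Δ1=-4/3, Δ2=7/3, Δ3=-6
row 1: diag=10, rhs=7; c'=3/10, d'=7/10
row 2: denom=12−3·3/10=111/10; d'=(22−3·7/10)/(111/10)=199/111
row 3: denom=8−3·10/37=266/37; d'=(-50−3·199/111)/(266/37)=-2049/266
back: M3=-2049/266
back: M2=199/111−10/37·-2049/266=1546/399
back: M1=7/10−3/10·1546/399=-123/266
M: M0=0, M1=-123/266, M2=1546/399, M3=-2049/266, M4=0
seg 0: a=5, c=M0/2=0, d=(M1−M0)/(6·2)=-41/1064, b=Δ0−h0·(2M0+M1)/6=-312/133
seg 1: a=0, c=M1/2=-123/532, d=(M2−M1)/(6·3)=3461/14364, b=Δ1−h1·(2M1+M2)/6=-747/266
seg 2: a=-4, c=M2/2=773/399, d=(M3−M2)/(6·3)=-9239/14364, b=Δ2−h2·(2M2+M3)/6=1229/532
seg 3: a=3, c=M3/2=-2049/532, d=(M4−M3)/(6·1)=683/532, b=Δ3−h3·(2M3+M4)/6=-913/266
t_q=1/2 → seg 0, τ=1/2; S=5+-312/133·τ+0·τ²+-41/1064·τ³=32535/8512

  seg 0: a=5 b=-312/133 c=0 d=-41/1064
  seg 1: a=0 b=-747/266 c=-123/532 d=3461/14364
  seg 2: a=-4 b=1229/532 c=773/399 d=-9239/14364
  seg 3: a=3 b=-913/266 c=-2049/532 d=683/532
S(1/2) = 32535/8512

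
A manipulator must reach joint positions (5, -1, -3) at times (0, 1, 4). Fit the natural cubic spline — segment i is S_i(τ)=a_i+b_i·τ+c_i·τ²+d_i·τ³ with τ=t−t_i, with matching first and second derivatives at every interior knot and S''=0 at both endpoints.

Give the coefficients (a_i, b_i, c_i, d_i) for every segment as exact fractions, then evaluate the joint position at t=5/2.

Δ: Δ0=-6, Δ1=-2/3
row 1: diag=8, rhs=32; c'=3/8, d'=4
back: M1=4
M: M0=0, M1=4, M2=0
seg 0: a=5, c=M0/2=0, d=(M1−M0)/(6·1)=2/3, b=Δ0−h0·(2M0+M1)/6=-20/3
seg 1: a=-1, c=M1/2=2, d=(M2−M1)/(6·3)=-2/9, b=Δ1−h1·(2M1+M2)/6=-14/3
t_q=5/2 → seg 1, τ=3/2; S=-1+-14/3·τ+2·τ²+-2/9·τ³=-17/4

  seg 0: a=5 b=-20/3 c=0 d=2/3
  seg 1: a=-1 b=-14/3 c=2 d=-2/9
S(5/2) = -17/4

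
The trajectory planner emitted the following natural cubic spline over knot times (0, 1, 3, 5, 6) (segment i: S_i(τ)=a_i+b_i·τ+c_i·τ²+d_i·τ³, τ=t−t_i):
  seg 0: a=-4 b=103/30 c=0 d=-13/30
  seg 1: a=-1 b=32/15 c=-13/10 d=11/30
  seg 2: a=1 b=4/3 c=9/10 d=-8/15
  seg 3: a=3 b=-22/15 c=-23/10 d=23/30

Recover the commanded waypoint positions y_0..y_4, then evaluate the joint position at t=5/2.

y_0 = S_0(0) = a_0 = -4
y_1 = S_1(0) = a_1 = -1
y_2 = S_2(0) = a_2 = 1
y_3 = S_3(0) = a_3 = 3
y_4 = S_3(1) = 0
t_q=5/2 is in segment 1 (τ=3/2); S_1(τ)=41/80

y_0=-4 y_1=-1 y_2=1 y_3=3 y_4=0
S(5/2) = 41/80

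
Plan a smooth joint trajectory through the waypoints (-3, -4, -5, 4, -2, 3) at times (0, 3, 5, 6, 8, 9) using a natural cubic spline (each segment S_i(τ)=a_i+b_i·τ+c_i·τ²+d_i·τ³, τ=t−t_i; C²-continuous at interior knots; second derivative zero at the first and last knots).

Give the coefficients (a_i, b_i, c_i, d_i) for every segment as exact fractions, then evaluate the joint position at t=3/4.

Δ: Δ0=-1/3, Δ1=-1/2, Δ2=9, Δ3=-3, Δ4=5
row 1: diag=10, rhs=-1; c'=1/5, d'=-1/10
row 2: denom=6−2·1/5=28/5; d'=(57−2·-1/10)/(28/5)=143/14
row 3: denom=6−1·5/28=163/28; d'=(-72−1·143/14)/(163/28)=-2302/163
row 4: denom=6−2·56/163=866/163; d'=(48−2·-2302/163)/(866/163)=6214/433
back: M4=6214/433
back: M3=-2302/163−56/163·6214/433=-8250/433
back: M2=143/14−5/28·-8250/433=5896/433
back: M1=-1/10−1/5·5896/433=-2445/866
M: M0=0, M1=-2445/866, M2=5896/433, M3=-8250/433, M4=6214/433, M5=0
seg 0: a=-3, c=M0/2=0, d=(M1−M0)/(6·3)=-815/5196, b=Δ0−h0·(2M0+M1)/6=5603/5196
seg 1: a=-4, c=M1/2=-2445/1732, d=(M2−M1)/(6·2)=14237/10392, b=Δ1−h1·(2M1+M2)/6=-8201/2598
seg 2: a=-5, c=M2/2=2948/433, d=(M3−M2)/(6·1)=-7073/1299, b=Δ2−h2·(2M2+M3)/6=9920/1299
seg 3: a=4, c=M3/2=-4125/433, d=(M4−M3)/(6·2)=3616/1299, b=Δ3−h3·(2M3+M4)/6=6389/1299
seg 4: a=-2, c=M4/2=3107/433, d=(M5−M4)/(6·1)=-3107/1299, b=Δ4−h4·(2M4+M5)/6=281/1299
t_q=3/4 → seg 0, τ=3/4; S=-3+5603/5196·τ+0·τ²+-815/5196·τ³=-250231/110848

  seg 0: a=-3 b=5603/5196 c=0 d=-815/5196
  seg 1: a=-4 b=-8201/2598 c=-2445/1732 d=14237/10392
  seg 2: a=-5 b=9920/1299 c=2948/433 d=-7073/1299
  seg 3: a=4 b=6389/1299 c=-4125/433 d=3616/1299
  seg 4: a=-2 b=281/1299 c=3107/433 d=-3107/1299
S(3/4) = -250231/110848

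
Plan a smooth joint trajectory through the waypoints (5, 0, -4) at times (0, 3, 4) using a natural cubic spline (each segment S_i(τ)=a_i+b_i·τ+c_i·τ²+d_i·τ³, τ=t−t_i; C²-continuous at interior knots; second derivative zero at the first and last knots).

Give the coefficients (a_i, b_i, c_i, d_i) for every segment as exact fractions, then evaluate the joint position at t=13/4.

Δ: Δ0=-5/3, Δ1=-4
row 1: diag=8, rhs=-14; c'=1/8, d'=-7/4
back: M1=-7/4
M: M0=0, M1=-7/4, M2=0
seg 0: a=5, c=M0/2=0, d=(M1−M0)/(6·3)=-7/72, b=Δ0−h0·(2M0+M1)/6=-19/24
seg 1: a=0, c=M1/2=-7/8, d=(M2−M1)/(6·1)=7/24, b=Δ1−h1·(2M1+M2)/6=-41/12
t_q=13/4 → seg 1, τ=1/4; S=0+-41/12·τ+-7/8·τ²+7/24·τ³=-463/512

  seg 0: a=5 b=-19/24 c=0 d=-7/72
  seg 1: a=0 b=-41/12 c=-7/8 d=7/24
S(13/4) = -463/512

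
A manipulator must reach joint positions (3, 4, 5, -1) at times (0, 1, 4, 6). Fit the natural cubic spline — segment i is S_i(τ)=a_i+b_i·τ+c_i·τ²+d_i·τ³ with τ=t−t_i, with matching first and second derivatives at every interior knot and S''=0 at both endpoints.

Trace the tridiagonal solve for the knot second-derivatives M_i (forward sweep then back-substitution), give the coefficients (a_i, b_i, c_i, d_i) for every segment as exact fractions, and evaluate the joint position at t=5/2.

Δ: Δ0=1, Δ1=1/3, Δ2=-3
row 1: diag=8, rhs=-4; c'=3/8, d'=-1/2
row 2: denom=10−3·3/8=71/8; d'=(-20−3·-1/2)/(71/8)=-148/71
back: M2=-148/71
back: M1=-1/2−3/8·-148/71=20/71
M: M0=0, M1=20/71, M2=-148/71, M3=0
seg 0: a=3, c=M0/2=0, d=(M1−M0)/(6·1)=10/213, b=Δ0−h0·(2M0+M1)/6=203/213
seg 1: a=4, c=M1/2=10/71, d=(M2−M1)/(6·3)=-28/213, b=Δ1−h1·(2M1+M2)/6=233/213
seg 2: a=5, c=M2/2=-74/71, d=(M3−M2)/(6·2)=37/213, b=Δ2−h2·(2M2+M3)/6=-343/213
t_q=5/2 → seg 1, τ=3/2; S=4+233/213·τ+10/71·τ²+-28/213·τ³=783/142

  seg 0: a=3 b=203/213 c=0 d=10/213
  seg 1: a=4 b=233/213 c=10/71 d=-28/213
  seg 2: a=5 b=-343/213 c=-74/71 d=37/213
S(5/2) = 783/142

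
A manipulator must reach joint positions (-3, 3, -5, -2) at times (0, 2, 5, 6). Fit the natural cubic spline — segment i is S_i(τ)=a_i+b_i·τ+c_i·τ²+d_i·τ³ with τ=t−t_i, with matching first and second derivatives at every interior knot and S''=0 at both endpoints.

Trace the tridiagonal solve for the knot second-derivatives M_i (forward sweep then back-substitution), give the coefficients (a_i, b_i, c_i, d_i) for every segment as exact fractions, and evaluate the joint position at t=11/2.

  seg 0: a=-3 b=1013/213 c=0 d=-187/426
  seg 1: a=3 b=-109/213 c=-187/71 d=136/213
  seg 2: a=-5 b=197/213 c=221/71 d=-221/213
S(11/2) = -2209/568

Δ: Δ0=3, Δ1=-8/3, Δ2=3
row 1: diag=10, rhs=-34; c'=3/10, d'=-17/5
row 2: denom=8−3·3/10=71/10; d'=(34−3·-17/5)/(71/10)=442/71
back: M2=442/71
back: M1=-17/5−3/10·442/71=-374/71
M: M0=0, M1=-374/71, M2=442/71, M3=0
seg 0: a=-3, c=M0/2=0, d=(M1−M0)/(6·2)=-187/426, b=Δ0−h0·(2M0+M1)/6=1013/213
seg 1: a=3, c=M1/2=-187/71, d=(M2−M1)/(6·3)=136/213, b=Δ1−h1·(2M1+M2)/6=-109/213
seg 2: a=-5, c=M2/2=221/71, d=(M3−M2)/(6·1)=-221/213, b=Δ2−h2·(2M2+M3)/6=197/213
t_q=11/2 → seg 2, τ=1/2; S=-5+197/213·τ+221/71·τ²+-221/213·τ³=-2209/568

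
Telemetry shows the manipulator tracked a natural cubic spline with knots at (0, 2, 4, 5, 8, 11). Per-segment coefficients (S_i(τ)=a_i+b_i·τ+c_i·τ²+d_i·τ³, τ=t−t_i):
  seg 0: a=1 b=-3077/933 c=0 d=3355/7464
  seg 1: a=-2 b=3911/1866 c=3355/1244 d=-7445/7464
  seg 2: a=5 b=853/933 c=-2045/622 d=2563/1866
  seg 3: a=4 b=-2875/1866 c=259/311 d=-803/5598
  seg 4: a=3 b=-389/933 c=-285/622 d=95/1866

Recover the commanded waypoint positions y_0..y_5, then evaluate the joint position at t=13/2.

y_0=1 y_1=-2 y_2=5 y_3=4 y_4=3 y_5=-1
S(13/2) = 15319/4976

y_0 = S_0(0) = a_0 = 1
y_1 = S_1(0) = a_1 = -2
y_2 = S_2(0) = a_2 = 5
y_3 = S_3(0) = a_3 = 4
y_4 = S_4(0) = a_4 = 3
y_5 = S_4(3) = -1
t_q=13/2 is in segment 3 (τ=3/2); S_3(τ)=15319/4976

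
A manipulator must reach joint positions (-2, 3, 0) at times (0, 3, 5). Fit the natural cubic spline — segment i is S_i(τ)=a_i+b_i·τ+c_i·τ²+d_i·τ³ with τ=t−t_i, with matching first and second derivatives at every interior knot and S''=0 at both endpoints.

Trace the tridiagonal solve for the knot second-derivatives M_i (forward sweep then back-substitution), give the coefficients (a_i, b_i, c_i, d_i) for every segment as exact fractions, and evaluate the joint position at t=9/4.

Δ: Δ0=5/3, Δ1=-3/2
row 1: diag=10, rhs=-19; c'=1/5, d'=-19/10
back: M1=-19/10
M: M0=0, M1=-19/10, M2=0
seg 0: a=-2, c=M0/2=0, d=(M1−M0)/(6·3)=-19/180, b=Δ0−h0·(2M0+M1)/6=157/60
seg 1: a=3, c=M1/2=-19/20, d=(M2−M1)/(6·2)=19/120, b=Δ1−h1·(2M1+M2)/6=-7/30
t_q=9/4 → seg 0, τ=9/4; S=-2+157/60·τ+0·τ²+-19/180·τ³=3437/1280

  seg 0: a=-2 b=157/60 c=0 d=-19/180
  seg 1: a=3 b=-7/30 c=-19/20 d=19/120
S(9/4) = 3437/1280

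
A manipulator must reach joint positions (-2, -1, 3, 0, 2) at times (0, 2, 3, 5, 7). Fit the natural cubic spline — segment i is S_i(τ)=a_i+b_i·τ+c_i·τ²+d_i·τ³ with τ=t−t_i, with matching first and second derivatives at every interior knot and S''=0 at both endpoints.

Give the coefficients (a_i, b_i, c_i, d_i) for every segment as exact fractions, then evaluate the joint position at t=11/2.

Δ: Δ0=1/2, Δ1=4, Δ2=-3/2, Δ3=1
row 1: diag=6, rhs=21; c'=1/6, d'=7/2
row 2: denom=6−1·1/6=35/6; d'=(-33−1·7/2)/(35/6)=-219/35
row 3: denom=8−2·12/35=256/35; d'=(15−2·-219/35)/(256/35)=963/256
back: M3=963/256
back: M2=-219/35−12/35·963/256=-483/64
back: M1=7/2−1/6·-483/64=609/128
M: M0=0, M1=609/128, M2=-483/64, M3=963/256, M4=0
seg 0: a=-2, c=M0/2=0, d=(M1−M0)/(6·2)=203/512, b=Δ0−h0·(2M0+M1)/6=-139/128
seg 1: a=-1, c=M1/2=609/256, d=(M2−M1)/(6·1)=-525/256, b=Δ1−h1·(2M1+M2)/6=235/64
seg 2: a=3, c=M2/2=-483/128, d=(M3−M2)/(6·2)=965/1024, b=Δ2−h2·(2M2+M3)/6=583/256
seg 3: a=0, c=M3/2=963/512, d=(M4−M3)/(6·2)=-321/1024, b=Δ3−h3·(2M3+M4)/6=-193/128
t_q=11/2 → seg 3, τ=1/2; S=0+-193/128·τ+963/512·τ²+-321/1024·τ³=-2645/8192

  seg 0: a=-2 b=-139/128 c=0 d=203/512
  seg 1: a=-1 b=235/64 c=609/256 d=-525/256
  seg 2: a=3 b=583/256 c=-483/128 d=965/1024
  seg 3: a=0 b=-193/128 c=963/512 d=-321/1024
S(11/2) = -2645/8192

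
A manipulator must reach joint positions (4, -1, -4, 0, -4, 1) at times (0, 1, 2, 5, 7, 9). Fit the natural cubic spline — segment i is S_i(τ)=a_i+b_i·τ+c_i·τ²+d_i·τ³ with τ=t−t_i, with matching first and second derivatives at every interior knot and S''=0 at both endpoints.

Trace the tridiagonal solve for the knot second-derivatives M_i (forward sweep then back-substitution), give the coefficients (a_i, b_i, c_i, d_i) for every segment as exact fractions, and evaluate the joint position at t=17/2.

Δ: Δ0=-5, Δ1=-3, Δ2=4/3, Δ3=-2, Δ4=5/2
row 1: diag=4, rhs=12; c'=1/4, d'=3
row 2: denom=8−1·1/4=31/4; d'=(26−1·3)/(31/4)=92/31
row 3: denom=10−3·12/31=274/31; d'=(-20−3·92/31)/(274/31)=-448/137
row 4: denom=8−2·31/137=1034/137; d'=(27−2·-448/137)/(1034/137)=4595/1034
back: M4=4595/1034
back: M3=-448/137−31/137·4595/1034=-4421/1034
back: M2=92/31−12/31·-4421/1034=2390/517
back: M1=3−1/4·2390/517=1907/1034
M: M0=0, M1=1907/1034, M2=2390/517, M3=-4421/1034, M4=4595/1034, M5=0
seg 0: a=4, c=M0/2=0, d=(M1−M0)/(6·1)=1907/6204, b=Δ0−h0·(2M0+M1)/6=-32927/6204
seg 1: a=-1, c=M1/2=1907/2068, d=(M2−M1)/(6·1)=2873/6204, b=Δ1−h1·(2M1+M2)/6=-13603/3102
seg 2: a=-4, c=M2/2=1195/517, d=(M3−M2)/(6·3)=-3067/6204, b=Δ2−h2·(2M2+M3)/6=-7145/6204
seg 3: a=0, c=M3/2=-4421/2068, d=(M4−M3)/(6·2)=1127/1551, b=Δ3−h3·(2M3+M4)/6=-1957/3102
seg 4: a=-4, c=M4/2=4595/2068, d=(M5−M4)/(6·2)=-4595/12408, b=Δ4−h4·(2M4+M5)/6=-1435/3102
t_q=17/2 → seg 4, τ=3/2; S=-4+-1435/3102·τ+4595/2068·τ²+-4595/12408·τ³=-31247/33088

  seg 0: a=4 b=-32927/6204 c=0 d=1907/6204
  seg 1: a=-1 b=-13603/3102 c=1907/2068 d=2873/6204
  seg 2: a=-4 b=-7145/6204 c=1195/517 d=-3067/6204
  seg 3: a=0 b=-1957/3102 c=-4421/2068 d=1127/1551
  seg 4: a=-4 b=-1435/3102 c=4595/2068 d=-4595/12408
S(17/2) = -31247/33088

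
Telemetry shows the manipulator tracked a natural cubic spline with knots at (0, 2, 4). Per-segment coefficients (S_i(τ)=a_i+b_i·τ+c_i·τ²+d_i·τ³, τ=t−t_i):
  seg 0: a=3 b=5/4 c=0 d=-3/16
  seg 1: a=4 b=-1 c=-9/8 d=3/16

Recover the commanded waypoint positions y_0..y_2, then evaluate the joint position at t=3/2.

y_0=3 y_1=4 y_2=-1
S(3/2) = 543/128

y_0 = S_0(0) = a_0 = 3
y_1 = S_1(0) = a_1 = 4
y_2 = S_1(2) = -1
t_q=3/2 is in segment 0 (τ=3/2); S_0(τ)=543/128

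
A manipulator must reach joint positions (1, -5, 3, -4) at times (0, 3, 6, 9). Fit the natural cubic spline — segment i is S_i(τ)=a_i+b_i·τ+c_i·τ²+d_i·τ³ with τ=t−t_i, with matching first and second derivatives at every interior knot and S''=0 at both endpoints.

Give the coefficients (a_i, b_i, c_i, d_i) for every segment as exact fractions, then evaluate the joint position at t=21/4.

  seg 0: a=1 b=-161/45 c=0 d=71/405
  seg 1: a=-5 b=52/45 c=71/45 d=-29/81
  seg 2: a=3 b=43/45 c=-74/45 d=74/405
S(21/4) = 483/320

Δ: Δ0=-2, Δ1=8/3, Δ2=-7/3
row 1: diag=12, rhs=28; c'=1/4, d'=7/3
row 2: denom=12−3·1/4=45/4; d'=(-30−3·7/3)/(45/4)=-148/45
back: M2=-148/45
back: M1=7/3−1/4·-148/45=142/45
M: M0=0, M1=142/45, M2=-148/45, M3=0
seg 0: a=1, c=M0/2=0, d=(M1−M0)/(6·3)=71/405, b=Δ0−h0·(2M0+M1)/6=-161/45
seg 1: a=-5, c=M1/2=71/45, d=(M2−M1)/(6·3)=-29/81, b=Δ1−h1·(2M1+M2)/6=52/45
seg 2: a=3, c=M2/2=-74/45, d=(M3−M2)/(6·3)=74/405, b=Δ2−h2·(2M2+M3)/6=43/45
t_q=21/4 → seg 1, τ=9/4; S=-5+52/45·τ+71/45·τ²+-29/81·τ³=483/320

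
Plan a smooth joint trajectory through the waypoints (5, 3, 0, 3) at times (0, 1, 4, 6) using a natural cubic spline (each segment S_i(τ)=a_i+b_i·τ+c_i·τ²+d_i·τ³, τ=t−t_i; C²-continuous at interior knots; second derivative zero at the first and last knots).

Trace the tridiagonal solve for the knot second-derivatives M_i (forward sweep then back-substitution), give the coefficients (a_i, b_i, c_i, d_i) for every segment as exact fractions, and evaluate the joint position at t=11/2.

  seg 0: a=5 b=-289/142 c=0 d=5/142
  seg 1: a=3 b=-137/71 c=15/142 d=29/426
  seg 2: a=0 b=77/142 c=51/71 d=-17/142
S(11/2) = 2301/1136

Δ: Δ0=-2, Δ1=-1, Δ2=3/2
row 1: diag=8, rhs=6; c'=3/8, d'=3/4
row 2: denom=10−3·3/8=71/8; d'=(15−3·3/4)/(71/8)=102/71
back: M2=102/71
back: M1=3/4−3/8·102/71=15/71
M: M0=0, M1=15/71, M2=102/71, M3=0
seg 0: a=5, c=M0/2=0, d=(M1−M0)/(6·1)=5/142, b=Δ0−h0·(2M0+M1)/6=-289/142
seg 1: a=3, c=M1/2=15/142, d=(M2−M1)/(6·3)=29/426, b=Δ1−h1·(2M1+M2)/6=-137/71
seg 2: a=0, c=M2/2=51/71, d=(M3−M2)/(6·2)=-17/142, b=Δ2−h2·(2M2+M3)/6=77/142
t_q=11/2 → seg 2, τ=3/2; S=0+77/142·τ+51/71·τ²+-17/142·τ³=2301/1136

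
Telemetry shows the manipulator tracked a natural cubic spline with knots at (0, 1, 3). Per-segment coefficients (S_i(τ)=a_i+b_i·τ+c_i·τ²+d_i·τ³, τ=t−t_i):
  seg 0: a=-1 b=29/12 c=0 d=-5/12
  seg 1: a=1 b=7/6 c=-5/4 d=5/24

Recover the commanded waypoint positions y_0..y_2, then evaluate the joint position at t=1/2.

y_0=-1 y_1=1 y_2=0
S(1/2) = 5/32

y_0 = S_0(0) = a_0 = -1
y_1 = S_1(0) = a_1 = 1
y_2 = S_1(2) = 0
t_q=1/2 is in segment 0 (τ=1/2); S_0(τ)=5/32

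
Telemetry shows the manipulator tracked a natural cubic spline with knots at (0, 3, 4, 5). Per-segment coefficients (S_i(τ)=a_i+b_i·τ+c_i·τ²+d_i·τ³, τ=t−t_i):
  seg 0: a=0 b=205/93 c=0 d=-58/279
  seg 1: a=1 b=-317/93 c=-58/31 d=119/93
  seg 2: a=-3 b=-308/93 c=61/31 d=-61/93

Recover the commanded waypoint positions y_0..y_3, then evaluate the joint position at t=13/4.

y_0 = S_0(0) = a_0 = 0
y_1 = S_1(0) = a_1 = 1
y_2 = S_2(0) = a_2 = -3
y_3 = S_2(1) = -5
t_q=13/4 is in segment 1 (τ=1/4); S_1(τ)=101/1984

y_0=0 y_1=1 y_2=-3 y_3=-5
S(13/4) = 101/1984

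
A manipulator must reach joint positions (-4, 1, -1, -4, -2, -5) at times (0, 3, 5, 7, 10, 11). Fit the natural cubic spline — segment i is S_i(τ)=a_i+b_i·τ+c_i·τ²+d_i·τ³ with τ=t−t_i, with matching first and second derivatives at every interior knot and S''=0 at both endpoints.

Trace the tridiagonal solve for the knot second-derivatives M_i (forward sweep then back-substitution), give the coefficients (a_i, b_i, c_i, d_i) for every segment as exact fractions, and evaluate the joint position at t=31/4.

Δ: Δ0=5/3, Δ1=-1, Δ2=-3/2, Δ3=2/3, Δ4=-3
row 1: diag=10, rhs=-16; c'=1/5, d'=-8/5
row 2: denom=8−2·1/5=38/5; d'=(-3−2·-8/5)/(38/5)=1/38
row 3: denom=10−2·5/19=180/19; d'=(13−2·1/38)/(180/19)=41/30
row 4: denom=8−3·19/60=141/20; d'=(-22−3·41/30)/(141/20)=-174/47
back: M4=-174/47
back: M3=41/30−19/60·-174/47=358/141
back: M2=1/38−5/19·358/141=-181/282
back: M1=-8/5−1/5·-181/282=-415/282
M: M0=0, M1=-415/282, M2=-181/282, M3=358/141, M4=-174/47, M5=0
seg 0: a=-4, c=M0/2=0, d=(M1−M0)/(6·3)=-415/5076, b=Δ0−h0·(2M0+M1)/6=1355/564
seg 1: a=1, c=M1/2=-415/564, d=(M2−M1)/(6·2)=13/188, b=Δ1−h1·(2M1+M2)/6=55/282
seg 2: a=-1, c=M2/2=-181/564, d=(M3−M2)/(6·2)=299/1128, b=Δ2−h2·(2M2+M3)/6=-541/282
seg 3: a=-4, c=M3/2=179/141, d=(M4−M3)/(6·3)=-440/1269, b=Δ3−h3·(2M3+M4)/6=-1/47
seg 4: a=-2, c=M4/2=-87/47, d=(M5−M4)/(6·1)=29/47, b=Δ4−h4·(2M4+M5)/6=-83/47
t_q=31/4 → seg 3, τ=3/4; S=-4+-1/47·τ+179/141·τ²+-440/1269·τ³=-2593/752

  seg 0: a=-4 b=1355/564 c=0 d=-415/5076
  seg 1: a=1 b=55/282 c=-415/564 d=13/188
  seg 2: a=-1 b=-541/282 c=-181/564 d=299/1128
  seg 3: a=-4 b=-1/47 c=179/141 d=-440/1269
  seg 4: a=-2 b=-83/47 c=-87/47 d=29/47
S(31/4) = -2593/752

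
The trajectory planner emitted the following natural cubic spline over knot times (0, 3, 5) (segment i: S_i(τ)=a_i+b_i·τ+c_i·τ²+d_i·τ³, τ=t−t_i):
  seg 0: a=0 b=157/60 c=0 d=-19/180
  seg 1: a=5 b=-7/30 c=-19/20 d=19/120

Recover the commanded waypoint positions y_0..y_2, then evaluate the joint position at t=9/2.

y_0=0 y_1=5 y_2=2
S(9/2) = 195/64

y_0 = S_0(0) = a_0 = 0
y_1 = S_1(0) = a_1 = 5
y_2 = S_1(2) = 2
t_q=9/2 is in segment 1 (τ=3/2); S_1(τ)=195/64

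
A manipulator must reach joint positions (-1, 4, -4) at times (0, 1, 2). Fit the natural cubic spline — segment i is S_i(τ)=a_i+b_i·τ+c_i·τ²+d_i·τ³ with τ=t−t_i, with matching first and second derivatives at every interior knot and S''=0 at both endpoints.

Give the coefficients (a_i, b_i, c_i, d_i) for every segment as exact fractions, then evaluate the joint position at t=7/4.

Δ: Δ0=5, Δ1=-8
row 1: diag=4, rhs=-78; c'=1/4, d'=-39/2
back: M1=-39/2
M: M0=0, M1=-39/2, M2=0
seg 0: a=-1, c=M0/2=0, d=(M1−M0)/(6·1)=-13/4, b=Δ0−h0·(2M0+M1)/6=33/4
seg 1: a=4, c=M1/2=-39/4, d=(M2−M1)/(6·1)=13/4, b=Δ1−h1·(2M1+M2)/6=-3/2
t_q=7/4 → seg 1, τ=3/4; S=4+-3/2·τ+-39/4·τ²+13/4·τ³=-317/256

  seg 0: a=-1 b=33/4 c=0 d=-13/4
  seg 1: a=4 b=-3/2 c=-39/4 d=13/4
S(7/4) = -317/256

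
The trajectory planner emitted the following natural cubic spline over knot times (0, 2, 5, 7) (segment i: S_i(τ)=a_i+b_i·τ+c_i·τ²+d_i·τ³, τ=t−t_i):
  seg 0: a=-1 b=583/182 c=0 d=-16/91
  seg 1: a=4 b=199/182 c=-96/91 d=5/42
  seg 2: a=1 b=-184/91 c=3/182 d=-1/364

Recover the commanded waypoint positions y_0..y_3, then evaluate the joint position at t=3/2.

y_0 = S_0(0) = a_0 = -1
y_1 = S_1(0) = a_1 = 4
y_2 = S_2(0) = a_2 = 1
y_3 = S_2(2) = -3
t_q=3/2 is in segment 0 (τ=3/2); S_0(τ)=167/52

y_0=-1 y_1=4 y_2=1 y_3=-3
S(3/2) = 167/52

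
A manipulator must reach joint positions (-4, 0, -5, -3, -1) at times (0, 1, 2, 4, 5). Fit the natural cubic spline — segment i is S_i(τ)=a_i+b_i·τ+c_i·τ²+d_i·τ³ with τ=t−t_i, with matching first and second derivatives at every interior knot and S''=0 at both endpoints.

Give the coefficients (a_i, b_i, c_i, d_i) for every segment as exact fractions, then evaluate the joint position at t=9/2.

  seg 0: a=-4 b=405/61 c=0 d=-161/61
  seg 1: a=0 b=-78/61 c=-483/61 d=256/61
  seg 2: a=-5 b=-276/61 c=285/61 d=-233/244
  seg 3: a=-3 b=165/61 c=-129/122 d=43/122
S(9/2) = -1823/976

Δ: Δ0=4, Δ1=-5, Δ2=1, Δ3=2
row 1: diag=4, rhs=-54; c'=1/4, d'=-27/2
row 2: denom=6−1·1/4=23/4; d'=(36−1·-27/2)/(23/4)=198/23
row 3: denom=6−2·8/23=122/23; d'=(6−2·198/23)/(122/23)=-129/61
back: M3=-129/61
back: M2=198/23−8/23·-129/61=570/61
back: M1=-27/2−1/4·570/61=-966/61
M: M0=0, M1=-966/61, M2=570/61, M3=-129/61, M4=0
seg 0: a=-4, c=M0/2=0, d=(M1−M0)/(6·1)=-161/61, b=Δ0−h0·(2M0+M1)/6=405/61
seg 1: a=0, c=M1/2=-483/61, d=(M2−M1)/(6·1)=256/61, b=Δ1−h1·(2M1+M2)/6=-78/61
seg 2: a=-5, c=M2/2=285/61, d=(M3−M2)/(6·2)=-233/244, b=Δ2−h2·(2M2+M3)/6=-276/61
seg 3: a=-3, c=M3/2=-129/122, d=(M4−M3)/(6·1)=43/122, b=Δ3−h3·(2M3+M4)/6=165/61
t_q=9/2 → seg 3, τ=1/2; S=-3+165/61·τ+-129/122·τ²+43/122·τ³=-1823/976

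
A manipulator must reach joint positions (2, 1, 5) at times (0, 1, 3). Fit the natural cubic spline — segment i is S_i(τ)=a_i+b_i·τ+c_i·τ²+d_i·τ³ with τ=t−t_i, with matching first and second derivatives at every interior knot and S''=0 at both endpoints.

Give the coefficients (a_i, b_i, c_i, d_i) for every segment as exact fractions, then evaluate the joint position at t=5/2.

Δ: Δ0=-1, Δ1=2
row 1: diag=6, rhs=18; c'=1/3, d'=3
back: M1=3
M: M0=0, M1=3, M2=0
seg 0: a=2, c=M0/2=0, d=(M1−M0)/(6·1)=1/2, b=Δ0−h0·(2M0+M1)/6=-3/2
seg 1: a=1, c=M1/2=3/2, d=(M2−M1)/(6·2)=-1/4, b=Δ1−h1·(2M1+M2)/6=0
t_q=5/2 → seg 1, τ=3/2; S=1+0·τ+3/2·τ²+-1/4·τ³=113/32

  seg 0: a=2 b=-3/2 c=0 d=1/2
  seg 1: a=1 b=0 c=3/2 d=-1/4
S(5/2) = 113/32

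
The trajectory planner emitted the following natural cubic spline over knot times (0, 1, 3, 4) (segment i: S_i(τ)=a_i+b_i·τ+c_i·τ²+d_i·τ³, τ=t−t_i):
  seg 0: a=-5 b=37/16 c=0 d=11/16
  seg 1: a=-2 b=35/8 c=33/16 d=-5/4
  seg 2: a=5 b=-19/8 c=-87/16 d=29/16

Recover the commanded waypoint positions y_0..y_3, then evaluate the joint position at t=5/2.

y_0=-5 y_1=-2 y_2=5 y_3=-1
S(5/2) = 319/64

y_0 = S_0(0) = a_0 = -5
y_1 = S_1(0) = a_1 = -2
y_2 = S_2(0) = a_2 = 5
y_3 = S_2(1) = -1
t_q=5/2 is in segment 1 (τ=3/2); S_1(τ)=319/64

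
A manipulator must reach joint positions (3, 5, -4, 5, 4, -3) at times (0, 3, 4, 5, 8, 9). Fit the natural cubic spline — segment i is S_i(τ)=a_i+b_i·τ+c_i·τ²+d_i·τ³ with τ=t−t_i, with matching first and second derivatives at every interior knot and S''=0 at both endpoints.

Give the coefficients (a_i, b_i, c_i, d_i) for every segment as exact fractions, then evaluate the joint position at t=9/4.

  seg 0: a=3 b=10376/1641 c=0 d=-3094/4923
  seg 1: a=5 b=-17470/1641 c=-3094/547 d=11983/1641
  seg 2: a=-4 b=-85/1641 c=8889/547 d=-11813/1641
  seg 3: a=5 b=17810/1641 c=-2924/547 d=2653/4923
  seg 4: a=4 b=-10945/1641 c=-271/547 d=271/1641
S(9/4) = 176229/17504

Δ: Δ0=2/3, Δ1=-9, Δ2=9, Δ3=-1/3, Δ4=-7
row 1: diag=8, rhs=-58; c'=1/8, d'=-29/4
row 2: denom=4−1·1/8=31/8; d'=(108−1·-29/4)/(31/8)=922/31
row 3: denom=8−1·8/31=240/31; d'=(-56−1·922/31)/(240/31)=-443/40
row 4: denom=8−3·31/80=547/80; d'=(-40−3·-443/40)/(547/80)=-542/547
back: M4=-542/547
back: M3=-443/40−31/80·-542/547=-5848/547
back: M2=922/31−8/31·-5848/547=17778/547
back: M1=-29/4−1/8·17778/547=-6188/547
M: M0=0, M1=-6188/547, M2=17778/547, M3=-5848/547, M4=-542/547, M5=0
seg 0: a=3, c=M0/2=0, d=(M1−M0)/(6·3)=-3094/4923, b=Δ0−h0·(2M0+M1)/6=10376/1641
seg 1: a=5, c=M1/2=-3094/547, d=(M2−M1)/(6·1)=11983/1641, b=Δ1−h1·(2M1+M2)/6=-17470/1641
seg 2: a=-4, c=M2/2=8889/547, d=(M3−M2)/(6·1)=-11813/1641, b=Δ2−h2·(2M2+M3)/6=-85/1641
seg 3: a=5, c=M3/2=-2924/547, d=(M4−M3)/(6·3)=2653/4923, b=Δ3−h3·(2M3+M4)/6=17810/1641
seg 4: a=4, c=M4/2=-271/547, d=(M5−M4)/(6·1)=271/1641, b=Δ4−h4·(2M4+M5)/6=-10945/1641
t_q=9/4 → seg 0, τ=9/4; S=3+10376/1641·τ+0·τ²+-3094/4923·τ³=176229/17504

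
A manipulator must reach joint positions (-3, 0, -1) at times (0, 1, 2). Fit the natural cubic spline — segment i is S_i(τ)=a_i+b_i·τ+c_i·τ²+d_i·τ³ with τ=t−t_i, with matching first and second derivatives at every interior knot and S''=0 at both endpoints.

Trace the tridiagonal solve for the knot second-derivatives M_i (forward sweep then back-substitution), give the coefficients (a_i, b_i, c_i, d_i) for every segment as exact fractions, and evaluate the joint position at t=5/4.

Δ: Δ0=3, Δ1=-1
row 1: diag=4, rhs=-24; c'=1/4, d'=-6
back: M1=-6
M: M0=0, M1=-6, M2=0
seg 0: a=-3, c=M0/2=0, d=(M1−M0)/(6·1)=-1, b=Δ0−h0·(2M0+M1)/6=4
seg 1: a=0, c=M1/2=-3, d=(M2−M1)/(6·1)=1, b=Δ1−h1·(2M1+M2)/6=1
t_q=5/4 → seg 1, τ=1/4; S=0+1·τ+-3·τ²+1·τ³=5/64

  seg 0: a=-3 b=4 c=0 d=-1
  seg 1: a=0 b=1 c=-3 d=1
S(5/4) = 5/64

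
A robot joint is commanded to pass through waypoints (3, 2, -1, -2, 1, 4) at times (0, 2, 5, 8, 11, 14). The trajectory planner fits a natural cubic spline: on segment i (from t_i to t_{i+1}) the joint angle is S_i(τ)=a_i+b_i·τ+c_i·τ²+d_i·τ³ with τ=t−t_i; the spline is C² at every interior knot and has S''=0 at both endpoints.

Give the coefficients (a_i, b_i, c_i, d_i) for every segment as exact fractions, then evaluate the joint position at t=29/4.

  seg 0: a=3 b=-1153/3090 c=0 d=-49/1545
  seg 1: a=2 b=-2329/3090 c=-98/515 d=1003/27810
  seg 2: a=-1 b=-1424/1545 c=83/618 d=191/9270
  seg 3: a=-2 b=1361/3090 c=494/1545 d=-247/5562
  seg 4: a=1 b=1792/1545 c=-247/3090 d=247/27810
S(29/4) = -142333/65920

Δ: Δ0=-1/2, Δ1=-1, Δ2=-1/3, Δ3=1, Δ4=1
row 1: diag=10, rhs=-3; c'=3/10, d'=-3/10
row 2: denom=12−3·3/10=111/10; d'=(4−3·-3/10)/(111/10)=49/111
row 3: denom=12−3·10/37=414/37; d'=(8−3·49/111)/(414/37)=247/414
row 4: denom=12−3·37/138=515/46; d'=(0−3·247/414)/(515/46)=-247/1545
back: M4=-247/1545
back: M3=247/414−37/138·-247/1545=988/1545
back: M2=49/111−10/37·988/1545=83/309
back: M1=-3/10−3/10·83/309=-196/515
M: M0=0, M1=-196/515, M2=83/309, M3=988/1545, M4=-247/1545, M5=0
seg 0: a=3, c=M0/2=0, d=(M1−M0)/(6·2)=-49/1545, b=Δ0−h0·(2M0+M1)/6=-1153/3090
seg 1: a=2, c=M1/2=-98/515, d=(M2−M1)/(6·3)=1003/27810, b=Δ1−h1·(2M1+M2)/6=-2329/3090
seg 2: a=-1, c=M2/2=83/618, d=(M3−M2)/(6·3)=191/9270, b=Δ2−h2·(2M2+M3)/6=-1424/1545
seg 3: a=-2, c=M3/2=494/1545, d=(M4−M3)/(6·3)=-247/5562, b=Δ3−h3·(2M3+M4)/6=1361/3090
seg 4: a=1, c=M4/2=-247/3090, d=(M5−M4)/(6·3)=247/27810, b=Δ4−h4·(2M4+M5)/6=1792/1545
t_q=29/4 → seg 2, τ=9/4; S=-1+-1424/1545·τ+83/618·τ²+191/9270·τ³=-142333/65920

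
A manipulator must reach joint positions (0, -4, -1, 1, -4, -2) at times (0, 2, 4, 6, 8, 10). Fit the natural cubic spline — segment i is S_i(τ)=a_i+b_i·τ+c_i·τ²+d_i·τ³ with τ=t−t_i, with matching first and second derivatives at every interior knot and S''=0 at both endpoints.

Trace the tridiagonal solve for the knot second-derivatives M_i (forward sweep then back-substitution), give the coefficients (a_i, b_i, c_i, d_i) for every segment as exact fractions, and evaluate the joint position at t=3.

Δ: Δ0=-2, Δ1=3/2, Δ2=1, Δ3=-5/2, Δ4=1
row 1: diag=8, rhs=21; c'=1/4, d'=21/8
row 2: denom=8−2·1/4=15/2; d'=(-3−2·21/8)/(15/2)=-11/10
row 3: denom=8−2·4/15=112/15; d'=(-21−2·-11/10)/(112/15)=-141/56
row 4: denom=8−2·15/56=209/28; d'=(21−2·-141/56)/(209/28)=729/209
back: M4=729/209
back: M3=-141/56−15/56·729/209=-1443/418
back: M2=-11/10−4/15·-1443/418=-75/418
back: M1=21/8−1/4·-75/418=558/209
M: M0=0, M1=558/209, M2=-75/418, M3=-1443/418, M4=729/209, M5=0
seg 0: a=0, c=M0/2=0, d=(M1−M0)/(6·2)=93/418, b=Δ0−h0·(2M0+M1)/6=-604/209
seg 1: a=-4, c=M1/2=279/209, d=(M2−M1)/(6·2)=-397/1672, b=Δ1−h1·(2M1+M2)/6=-46/209
seg 2: a=-1, c=M2/2=-75/836, d=(M3−M2)/(6·2)=-3/11, b=Δ2−h2·(2M2+M3)/6=949/418
seg 3: a=1, c=M3/2=-1443/836, d=(M4−M3)/(6·2)=967/1672, b=Δ3−h3·(2M3+M4)/6=-569/418
seg 4: a=-4, c=M4/2=729/418, d=(M5−M4)/(6·2)=-243/836, b=Δ4−h4·(2M4+M5)/6=-277/209
t_q=3 → seg 1, τ=1; S=-4+-46/209·τ+279/209·τ²+-397/1672·τ³=-5221/1672

  seg 0: a=0 b=-604/209 c=0 d=93/418
  seg 1: a=-4 b=-46/209 c=279/209 d=-397/1672
  seg 2: a=-1 b=949/418 c=-75/836 d=-3/11
  seg 3: a=1 b=-569/418 c=-1443/836 d=967/1672
  seg 4: a=-4 b=-277/209 c=729/418 d=-243/836
S(3) = -5221/1672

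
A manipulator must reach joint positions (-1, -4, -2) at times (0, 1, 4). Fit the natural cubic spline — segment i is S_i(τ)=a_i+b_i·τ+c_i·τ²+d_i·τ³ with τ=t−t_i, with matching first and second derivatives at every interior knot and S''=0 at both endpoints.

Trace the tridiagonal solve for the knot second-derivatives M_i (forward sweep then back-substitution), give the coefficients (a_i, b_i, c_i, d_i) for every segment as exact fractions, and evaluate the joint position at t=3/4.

  seg 0: a=-1 b=-83/24 c=0 d=11/24
  seg 1: a=-4 b=-25/12 c=11/8 d=-11/72
S(3/4) = -1741/512

Δ: Δ0=-3, Δ1=2/3
row 1: diag=8, rhs=22; c'=3/8, d'=11/4
back: M1=11/4
M: M0=0, M1=11/4, M2=0
seg 0: a=-1, c=M0/2=0, d=(M1−M0)/(6·1)=11/24, b=Δ0−h0·(2M0+M1)/6=-83/24
seg 1: a=-4, c=M1/2=11/8, d=(M2−M1)/(6·3)=-11/72, b=Δ1−h1·(2M1+M2)/6=-25/12
t_q=3/4 → seg 0, τ=3/4; S=-1+-83/24·τ+0·τ²+11/24·τ³=-1741/512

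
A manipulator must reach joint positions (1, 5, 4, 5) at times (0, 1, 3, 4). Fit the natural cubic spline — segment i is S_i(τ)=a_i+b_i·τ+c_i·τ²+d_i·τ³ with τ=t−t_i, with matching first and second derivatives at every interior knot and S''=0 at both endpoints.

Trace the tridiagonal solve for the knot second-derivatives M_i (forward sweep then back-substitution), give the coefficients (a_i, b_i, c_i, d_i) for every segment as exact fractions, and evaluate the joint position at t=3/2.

  seg 0: a=1 b=79/16 c=0 d=-15/16
  seg 1: a=5 b=17/8 c=-45/16 d=3/4
  seg 2: a=4 b=-1/8 c=27/16 d=-9/16
S(3/2) = 349/64

Δ: Δ0=4, Δ1=-1/2, Δ2=1
row 1: diag=6, rhs=-27; c'=1/3, d'=-9/2
row 2: denom=6−2·1/3=16/3; d'=(9−2·-9/2)/(16/3)=27/8
back: M2=27/8
back: M1=-9/2−1/3·27/8=-45/8
M: M0=0, M1=-45/8, M2=27/8, M3=0
seg 0: a=1, c=M0/2=0, d=(M1−M0)/(6·1)=-15/16, b=Δ0−h0·(2M0+M1)/6=79/16
seg 1: a=5, c=M1/2=-45/16, d=(M2−M1)/(6·2)=3/4, b=Δ1−h1·(2M1+M2)/6=17/8
seg 2: a=4, c=M2/2=27/16, d=(M3−M2)/(6·1)=-9/16, b=Δ2−h2·(2M2+M3)/6=-1/8
t_q=3/2 → seg 1, τ=1/2; S=5+17/8·τ+-45/16·τ²+3/4·τ³=349/64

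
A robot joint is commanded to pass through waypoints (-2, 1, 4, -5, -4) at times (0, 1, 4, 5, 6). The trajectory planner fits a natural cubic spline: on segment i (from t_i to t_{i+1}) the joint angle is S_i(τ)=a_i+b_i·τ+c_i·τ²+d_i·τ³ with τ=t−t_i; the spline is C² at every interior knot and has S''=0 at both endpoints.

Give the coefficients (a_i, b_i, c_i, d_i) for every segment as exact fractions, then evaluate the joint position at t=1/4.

  seg 0: a=-2 b=137/53 c=0 d=22/53
  seg 1: a=1 b=203/53 c=66/53 d=-116/159
  seg 2: a=4 b=-445/53 c=-282/53 d=250/53
  seg 3: a=-5 b=-259/53 c=468/53 d=-156/53
S(1/4) = -2285/1696

Δ: Δ0=3, Δ1=1, Δ2=-9, Δ3=1
row 1: diag=8, rhs=-12; c'=3/8, d'=-3/2
row 2: denom=8−3·3/8=55/8; d'=(-60−3·-3/2)/(55/8)=-444/55
row 3: denom=4−1·8/55=212/55; d'=(60−1·-444/55)/(212/55)=936/53
back: M3=936/53
back: M2=-444/55−8/55·936/53=-564/53
back: M1=-3/2−3/8·-564/53=132/53
M: M0=0, M1=132/53, M2=-564/53, M3=936/53, M4=0
seg 0: a=-2, c=M0/2=0, d=(M1−M0)/(6·1)=22/53, b=Δ0−h0·(2M0+M1)/6=137/53
seg 1: a=1, c=M1/2=66/53, d=(M2−M1)/(6·3)=-116/159, b=Δ1−h1·(2M1+M2)/6=203/53
seg 2: a=4, c=M2/2=-282/53, d=(M3−M2)/(6·1)=250/53, b=Δ2−h2·(2M2+M3)/6=-445/53
seg 3: a=-5, c=M3/2=468/53, d=(M4−M3)/(6·1)=-156/53, b=Δ3−h3·(2M3+M4)/6=-259/53
t_q=1/4 → seg 0, τ=1/4; S=-2+137/53·τ+0·τ²+22/53·τ³=-2285/1696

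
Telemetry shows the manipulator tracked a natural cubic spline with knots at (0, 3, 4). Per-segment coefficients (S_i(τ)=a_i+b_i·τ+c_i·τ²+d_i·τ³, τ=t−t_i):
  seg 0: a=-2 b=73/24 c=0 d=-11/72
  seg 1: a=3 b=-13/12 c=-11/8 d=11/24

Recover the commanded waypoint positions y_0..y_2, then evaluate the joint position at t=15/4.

y_0=-2 y_1=3 y_2=1
S(15/4) = 823/512

y_0 = S_0(0) = a_0 = -2
y_1 = S_1(0) = a_1 = 3
y_2 = S_1(1) = 1
t_q=15/4 is in segment 1 (τ=3/4); S_1(τ)=823/512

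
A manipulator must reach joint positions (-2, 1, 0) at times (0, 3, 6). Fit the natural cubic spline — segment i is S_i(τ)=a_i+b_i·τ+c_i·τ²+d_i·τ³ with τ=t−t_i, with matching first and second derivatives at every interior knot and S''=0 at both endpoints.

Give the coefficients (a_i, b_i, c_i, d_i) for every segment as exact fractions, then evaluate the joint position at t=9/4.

Δ: Δ0=1, Δ1=-1/3
row 1: diag=12, rhs=-8; c'=1/4, d'=-2/3
back: M1=-2/3
M: M0=0, M1=-2/3, M2=0
seg 0: a=-2, c=M0/2=0, d=(M1−M0)/(6·3)=-1/27, b=Δ0−h0·(2M0+M1)/6=4/3
seg 1: a=1, c=M1/2=-1/3, d=(M2−M1)/(6·3)=1/27, b=Δ1−h1·(2M1+M2)/6=1/3
t_q=9/4 → seg 0, τ=9/4; S=-2+4/3·τ+0·τ²+-1/27·τ³=37/64

  seg 0: a=-2 b=4/3 c=0 d=-1/27
  seg 1: a=1 b=1/3 c=-1/3 d=1/27
S(9/4) = 37/64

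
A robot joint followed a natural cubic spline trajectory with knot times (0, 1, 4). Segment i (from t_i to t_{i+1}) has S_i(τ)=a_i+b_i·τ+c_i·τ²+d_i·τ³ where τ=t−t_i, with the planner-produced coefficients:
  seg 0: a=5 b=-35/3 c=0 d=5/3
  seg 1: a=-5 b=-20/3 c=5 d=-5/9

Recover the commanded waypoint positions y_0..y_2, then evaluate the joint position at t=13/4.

y_0=5 y_1=-5 y_2=5
S(13/4) = -65/64

y_0 = S_0(0) = a_0 = 5
y_1 = S_1(0) = a_1 = -5
y_2 = S_1(3) = 5
t_q=13/4 is in segment 1 (τ=9/4); S_1(τ)=-65/64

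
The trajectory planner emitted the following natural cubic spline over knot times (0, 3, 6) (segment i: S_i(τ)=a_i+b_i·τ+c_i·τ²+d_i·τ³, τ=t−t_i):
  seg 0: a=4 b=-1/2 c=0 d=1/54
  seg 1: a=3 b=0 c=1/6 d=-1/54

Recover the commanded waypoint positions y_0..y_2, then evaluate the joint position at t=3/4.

y_0=4 y_1=3 y_2=4
S(3/4) = 465/128

y_0 = S_0(0) = a_0 = 4
y_1 = S_1(0) = a_1 = 3
y_2 = S_1(3) = 4
t_q=3/4 is in segment 0 (τ=3/4); S_0(τ)=465/128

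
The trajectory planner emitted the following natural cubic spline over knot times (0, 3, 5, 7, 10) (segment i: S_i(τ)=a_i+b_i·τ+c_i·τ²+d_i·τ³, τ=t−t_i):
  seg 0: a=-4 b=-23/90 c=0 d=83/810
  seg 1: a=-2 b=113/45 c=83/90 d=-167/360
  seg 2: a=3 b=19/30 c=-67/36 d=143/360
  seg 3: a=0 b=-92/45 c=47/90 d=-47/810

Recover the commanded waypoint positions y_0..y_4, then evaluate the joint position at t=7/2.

y_0=-4 y_1=-2 y_2=3 y_3=0 y_4=-3
S(7/2) = -183/320

y_0 = S_0(0) = a_0 = -4
y_1 = S_1(0) = a_1 = -2
y_2 = S_2(0) = a_2 = 3
y_3 = S_3(0) = a_3 = 0
y_4 = S_3(3) = -3
t_q=7/2 is in segment 1 (τ=1/2); S_1(τ)=-183/320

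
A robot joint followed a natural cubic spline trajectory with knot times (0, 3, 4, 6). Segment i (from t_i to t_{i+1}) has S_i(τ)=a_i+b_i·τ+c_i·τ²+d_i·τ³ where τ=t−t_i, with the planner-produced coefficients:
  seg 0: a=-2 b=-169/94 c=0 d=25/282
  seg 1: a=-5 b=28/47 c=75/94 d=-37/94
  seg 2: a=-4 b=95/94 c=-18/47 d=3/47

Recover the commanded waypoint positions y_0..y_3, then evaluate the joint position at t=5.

y_0 = S_0(0) = a_0 = -2
y_1 = S_1(0) = a_1 = -5
y_2 = S_2(0) = a_2 = -4
y_3 = S_2(2) = -3
t_q=5 is in segment 2 (τ=1); S_2(τ)=-311/94

y_0=-2 y_1=-5 y_2=-4 y_3=-3
S(5) = -311/94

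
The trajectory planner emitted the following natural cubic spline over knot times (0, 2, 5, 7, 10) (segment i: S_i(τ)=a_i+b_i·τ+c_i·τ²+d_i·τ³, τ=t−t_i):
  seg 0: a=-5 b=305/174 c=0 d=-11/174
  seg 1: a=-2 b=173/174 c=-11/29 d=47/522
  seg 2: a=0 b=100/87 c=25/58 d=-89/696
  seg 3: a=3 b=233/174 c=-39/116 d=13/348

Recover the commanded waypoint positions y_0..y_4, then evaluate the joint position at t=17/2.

y_0=-5 y_1=-2 y_2=0 y_3=3 y_4=5
S(17/2) = 4063/928

y_0 = S_0(0) = a_0 = -5
y_1 = S_1(0) = a_1 = -2
y_2 = S_2(0) = a_2 = 0
y_3 = S_3(0) = a_3 = 3
y_4 = S_3(3) = 5
t_q=17/2 is in segment 3 (τ=3/2); S_3(τ)=4063/928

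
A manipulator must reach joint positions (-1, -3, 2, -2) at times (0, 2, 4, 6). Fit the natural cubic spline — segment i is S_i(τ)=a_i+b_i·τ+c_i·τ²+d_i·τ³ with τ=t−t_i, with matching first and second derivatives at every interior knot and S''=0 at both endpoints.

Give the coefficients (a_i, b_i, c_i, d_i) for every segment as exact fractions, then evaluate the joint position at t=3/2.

Δ: Δ0=-1, Δ1=5/2, Δ2=-2
row 1: diag=8, rhs=21; c'=1/4, d'=21/8
row 2: denom=8−2·1/4=15/2; d'=(-27−2·21/8)/(15/2)=-43/10
back: M2=-43/10
back: M1=21/8−1/4·-43/10=37/10
M: M0=0, M1=37/10, M2=-43/10, M3=0
seg 0: a=-1, c=M0/2=0, d=(M1−M0)/(6·2)=37/120, b=Δ0−h0·(2M0+M1)/6=-67/30
seg 1: a=-3, c=M1/2=37/20, d=(M2−M1)/(6·2)=-2/3, b=Δ1−h1·(2M1+M2)/6=22/15
seg 2: a=2, c=M2/2=-43/20, d=(M3−M2)/(6·2)=43/120, b=Δ2−h2·(2M2+M3)/6=13/15
t_q=3/2 → seg 0, τ=3/2; S=-1+-67/30·τ+0·τ²+37/120·τ³=-1059/320

  seg 0: a=-1 b=-67/30 c=0 d=37/120
  seg 1: a=-3 b=22/15 c=37/20 d=-2/3
  seg 2: a=2 b=13/15 c=-43/20 d=43/120
S(3/2) = -1059/320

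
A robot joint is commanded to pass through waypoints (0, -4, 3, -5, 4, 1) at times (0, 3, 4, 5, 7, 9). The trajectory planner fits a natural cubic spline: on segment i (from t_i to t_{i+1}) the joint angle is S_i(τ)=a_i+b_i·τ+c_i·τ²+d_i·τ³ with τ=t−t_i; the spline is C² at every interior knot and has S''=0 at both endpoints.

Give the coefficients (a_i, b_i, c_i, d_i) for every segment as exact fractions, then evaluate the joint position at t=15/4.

Δ: Δ0=-4/3, Δ1=7, Δ2=-8, Δ3=9/2, Δ4=-3/2
row 1: diag=8, rhs=50; c'=1/8, d'=25/4
row 2: denom=4−1·1/8=31/8; d'=(-90−1·25/4)/(31/8)=-770/31
row 3: denom=6−1·8/31=178/31; d'=(75−1·-770/31)/(178/31)=3095/178
row 4: denom=8−2·31/89=650/89; d'=(-36−2·3095/178)/(650/89)=-6299/650
back: M4=-6299/650
back: M3=3095/178−31/89·-6299/650=6748/325
back: M2=-770/31−8/31·6748/325=-9814/325
back: M1=25/4−1/8·-9814/325=3258/325
M: M0=0, M1=3258/325, M2=-9814/325, M3=6748/325, M4=-6299/650, M5=0
seg 0: a=0, c=M0/2=0, d=(M1−M0)/(6·3)=181/325, b=Δ0−h0·(2M0+M1)/6=-6187/975
seg 1: a=-4, c=M1/2=1629/325, d=(M2−M1)/(6·1)=-6536/975, b=Δ1−h1·(2M1+M2)/6=8474/975
seg 2: a=3, c=M2/2=-4907/325, d=(M3−M2)/(6·1)=637/75, b=Δ2−h2·(2M2+M3)/6=-272/195
seg 3: a=-5, c=M3/2=3374/325, d=(M4−M3)/(6·2)=-3959/1560, b=Δ3−h3·(2M3+M4)/6=-5959/975
seg 4: a=4, c=M4/2=-6299/1300, d=(M5−M4)/(6·2)=6299/7800, b=Δ4−h4·(2M4+M5)/6=9673/1950
t_q=15/4 → seg 1, τ=3/4; S=-4+8474/975·τ+1629/325·τ²+-6536/975·τ³=13051/5200

  seg 0: a=0 b=-6187/975 c=0 d=181/325
  seg 1: a=-4 b=8474/975 c=1629/325 d=-6536/975
  seg 2: a=3 b=-272/195 c=-4907/325 d=637/75
  seg 3: a=-5 b=-5959/975 c=3374/325 d=-3959/1560
  seg 4: a=4 b=9673/1950 c=-6299/1300 d=6299/7800
S(15/4) = 13051/5200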